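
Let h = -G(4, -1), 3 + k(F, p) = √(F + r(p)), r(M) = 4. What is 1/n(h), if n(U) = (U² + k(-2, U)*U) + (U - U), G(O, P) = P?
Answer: -1 - √2/2 ≈ -1.7071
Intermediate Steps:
k(F, p) = -3 + √(4 + F) (k(F, p) = -3 + √(F + 4) = -3 + √(4 + F))
h = 1 (h = -1*(-1) = 1)
n(U) = U² + U*(-3 + √2) (n(U) = (U² + (-3 + √(4 - 2))*U) + (U - U) = (U² + (-3 + √2)*U) + 0 = (U² + U*(-3 + √2)) + 0 = U² + U*(-3 + √2))
1/n(h) = 1/(1*(-3 + 1 + √2)) = 1/(1*(-2 + √2)) = 1/(-2 + √2)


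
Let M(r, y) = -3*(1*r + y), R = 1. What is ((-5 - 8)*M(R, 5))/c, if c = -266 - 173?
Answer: -234/439 ≈ -0.53303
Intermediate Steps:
M(r, y) = -3*r - 3*y (M(r, y) = -3*(r + y) = -3*r - 3*y)
c = -439
((-5 - 8)*M(R, 5))/c = ((-5 - 8)*(-3*1 - 3*5))/(-439) = -13*(-3 - 15)*(-1/439) = -13*(-18)*(-1/439) = 234*(-1/439) = -234/439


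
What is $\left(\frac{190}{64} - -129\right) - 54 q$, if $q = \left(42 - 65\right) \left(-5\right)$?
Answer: $- \frac{194497}{32} \approx -6078.0$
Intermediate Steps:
$q = 115$ ($q = \left(42 - 65\right) \left(-5\right) = \left(-23\right) \left(-5\right) = 115$)
$\left(\frac{190}{64} - -129\right) - 54 q = \left(\frac{190}{64} - -129\right) - 6210 = \left(190 \cdot \frac{1}{64} + 129\right) - 6210 = \left(\frac{95}{32} + 129\right) - 6210 = \frac{4223}{32} - 6210 = - \frac{194497}{32}$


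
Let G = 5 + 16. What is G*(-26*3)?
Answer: -1638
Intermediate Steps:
G = 21
G*(-26*3) = 21*(-26*3) = 21*(-78) = -1638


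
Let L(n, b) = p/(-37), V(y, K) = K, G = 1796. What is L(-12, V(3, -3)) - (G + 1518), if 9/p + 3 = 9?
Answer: -245239/74 ≈ -3314.0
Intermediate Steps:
p = 3/2 (p = 9/(-3 + 9) = 9/6 = 9*(⅙) = 3/2 ≈ 1.5000)
L(n, b) = -3/74 (L(n, b) = (3/2)/(-37) = (3/2)*(-1/37) = -3/74)
L(-12, V(3, -3)) - (G + 1518) = -3/74 - (1796 + 1518) = -3/74 - 1*3314 = -3/74 - 3314 = -245239/74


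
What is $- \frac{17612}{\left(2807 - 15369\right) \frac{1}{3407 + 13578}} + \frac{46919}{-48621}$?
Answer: $\frac{7271943895871}{305388501} \approx 23812.0$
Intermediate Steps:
$- \frac{17612}{\left(2807 - 15369\right) \frac{1}{3407 + 13578}} + \frac{46919}{-48621} = - \frac{17612}{\left(-12562\right) \frac{1}{16985}} + 46919 \left(- \frac{1}{48621}\right) = - \frac{17612}{\left(-12562\right) \frac{1}{16985}} - \frac{46919}{48621} = - \frac{17612}{- \frac{12562}{16985}} - \frac{46919}{48621} = \left(-17612\right) \left(- \frac{16985}{12562}\right) - \frac{46919}{48621} = \frac{149569910}{6281} - \frac{46919}{48621} = \frac{7271943895871}{305388501}$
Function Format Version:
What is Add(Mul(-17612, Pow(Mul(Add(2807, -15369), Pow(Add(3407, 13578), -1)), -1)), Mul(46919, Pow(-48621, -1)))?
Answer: Rational(7271943895871, 305388501) ≈ 23812.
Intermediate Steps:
Add(Mul(-17612, Pow(Mul(Add(2807, -15369), Pow(Add(3407, 13578), -1)), -1)), Mul(46919, Pow(-48621, -1))) = Add(Mul(-17612, Pow(Mul(-12562, Pow(16985, -1)), -1)), Mul(46919, Rational(-1, 48621))) = Add(Mul(-17612, Pow(Mul(-12562, Rational(1, 16985)), -1)), Rational(-46919, 48621)) = Add(Mul(-17612, Pow(Rational(-12562, 16985), -1)), Rational(-46919, 48621)) = Add(Mul(-17612, Rational(-16985, 12562)), Rational(-46919, 48621)) = Add(Rational(149569910, 6281), Rational(-46919, 48621)) = Rational(7271943895871, 305388501)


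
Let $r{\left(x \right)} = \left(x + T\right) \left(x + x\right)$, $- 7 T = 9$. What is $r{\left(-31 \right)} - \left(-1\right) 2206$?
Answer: $\frac{29454}{7} \approx 4207.7$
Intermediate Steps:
$T = - \frac{9}{7}$ ($T = \left(- \frac{1}{7}\right) 9 = - \frac{9}{7} \approx -1.2857$)
$r{\left(x \right)} = 2 x \left(- \frac{9}{7} + x\right)$ ($r{\left(x \right)} = \left(x - \frac{9}{7}\right) \left(x + x\right) = \left(- \frac{9}{7} + x\right) 2 x = 2 x \left(- \frac{9}{7} + x\right)$)
$r{\left(-31 \right)} - \left(-1\right) 2206 = \frac{2}{7} \left(-31\right) \left(-9 + 7 \left(-31\right)\right) - \left(-1\right) 2206 = \frac{2}{7} \left(-31\right) \left(-9 - 217\right) - -2206 = \frac{2}{7} \left(-31\right) \left(-226\right) + 2206 = \frac{14012}{7} + 2206 = \frac{29454}{7}$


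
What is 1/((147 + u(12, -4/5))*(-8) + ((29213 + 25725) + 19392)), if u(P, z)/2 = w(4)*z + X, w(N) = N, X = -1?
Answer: 5/366106 ≈ 1.3657e-5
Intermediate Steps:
u(P, z) = -2 + 8*z (u(P, z) = 2*(4*z - 1) = 2*(-1 + 4*z) = -2 + 8*z)
1/((147 + u(12, -4/5))*(-8) + ((29213 + 25725) + 19392)) = 1/((147 + (-2 + 8*(-4/5)))*(-8) + ((29213 + 25725) + 19392)) = 1/((147 + (-2 + 8*(-4*⅕)))*(-8) + (54938 + 19392)) = 1/((147 + (-2 + 8*(-⅘)))*(-8) + 74330) = 1/((147 + (-2 - 32/5))*(-8) + 74330) = 1/((147 - 42/5)*(-8) + 74330) = 1/((693/5)*(-8) + 74330) = 1/(-5544/5 + 74330) = 1/(366106/5) = 5/366106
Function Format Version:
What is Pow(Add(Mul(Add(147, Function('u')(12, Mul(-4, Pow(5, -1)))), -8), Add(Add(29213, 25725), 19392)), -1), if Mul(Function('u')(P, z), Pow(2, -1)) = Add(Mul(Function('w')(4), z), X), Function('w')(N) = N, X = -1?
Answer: Rational(5, 366106) ≈ 1.3657e-5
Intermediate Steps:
Function('u')(P, z) = Add(-2, Mul(8, z)) (Function('u')(P, z) = Mul(2, Add(Mul(4, z), -1)) = Mul(2, Add(-1, Mul(4, z))) = Add(-2, Mul(8, z)))
Pow(Add(Mul(Add(147, Function('u')(12, Mul(-4, Pow(5, -1)))), -8), Add(Add(29213, 25725), 19392)), -1) = Pow(Add(Mul(Add(147, Add(-2, Mul(8, Mul(-4, Pow(5, -1))))), -8), Add(Add(29213, 25725), 19392)), -1) = Pow(Add(Mul(Add(147, Add(-2, Mul(8, Mul(-4, Rational(1, 5))))), -8), Add(54938, 19392)), -1) = Pow(Add(Mul(Add(147, Add(-2, Mul(8, Rational(-4, 5)))), -8), 74330), -1) = Pow(Add(Mul(Add(147, Add(-2, Rational(-32, 5))), -8), 74330), -1) = Pow(Add(Mul(Add(147, Rational(-42, 5)), -8), 74330), -1) = Pow(Add(Mul(Rational(693, 5), -8), 74330), -1) = Pow(Add(Rational(-5544, 5), 74330), -1) = Pow(Rational(366106, 5), -1) = Rational(5, 366106)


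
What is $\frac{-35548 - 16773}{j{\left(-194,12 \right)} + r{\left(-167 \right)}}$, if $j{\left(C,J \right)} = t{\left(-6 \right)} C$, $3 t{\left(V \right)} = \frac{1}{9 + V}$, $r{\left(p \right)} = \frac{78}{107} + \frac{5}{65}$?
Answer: $\frac{655006599}{259765} \approx 2521.5$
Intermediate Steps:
$r{\left(p \right)} = \frac{1121}{1391}$ ($r{\left(p \right)} = 78 \cdot \frac{1}{107} + 5 \cdot \frac{1}{65} = \frac{78}{107} + \frac{1}{13} = \frac{1121}{1391}$)
$t{\left(V \right)} = \frac{1}{3 \left(9 + V\right)}$
$j{\left(C,J \right)} = \frac{C}{9}$ ($j{\left(C,J \right)} = \frac{1}{3 \left(9 - 6\right)} C = \frac{1}{3 \cdot 3} C = \frac{1}{3} \cdot \frac{1}{3} C = \frac{C}{9}$)
$\frac{-35548 - 16773}{j{\left(-194,12 \right)} + r{\left(-167 \right)}} = \frac{-35548 - 16773}{\frac{1}{9} \left(-194\right) + \frac{1121}{1391}} = - \frac{52321}{- \frac{194}{9} + \frac{1121}{1391}} = - \frac{52321}{- \frac{259765}{12519}} = \left(-52321\right) \left(- \frac{12519}{259765}\right) = \frac{655006599}{259765}$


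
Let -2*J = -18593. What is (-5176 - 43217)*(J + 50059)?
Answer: -5744781423/2 ≈ -2.8724e+9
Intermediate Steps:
J = 18593/2 (J = -½*(-18593) = 18593/2 ≈ 9296.5)
(-5176 - 43217)*(J + 50059) = (-5176 - 43217)*(18593/2 + 50059) = -48393*118711/2 = -5744781423/2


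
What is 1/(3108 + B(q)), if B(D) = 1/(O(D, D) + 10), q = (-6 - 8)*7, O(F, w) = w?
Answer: 88/273503 ≈ 0.00032175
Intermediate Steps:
q = -98 (q = -14*7 = -98)
B(D) = 1/(10 + D) (B(D) = 1/(D + 10) = 1/(10 + D))
1/(3108 + B(q)) = 1/(3108 + 1/(10 - 98)) = 1/(3108 + 1/(-88)) = 1/(3108 - 1/88) = 1/(273503/88) = 88/273503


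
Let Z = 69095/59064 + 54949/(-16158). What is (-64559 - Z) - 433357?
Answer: -26399280488437/53019784 ≈ -4.9791e+5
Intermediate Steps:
Z = -118281707/53019784 (Z = 69095*(1/59064) + 54949*(-1/16158) = 69095/59064 - 54949/16158 = -118281707/53019784 ≈ -2.2309)
(-64559 - Z) - 433357 = (-64559 - 1*(-118281707/53019784)) - 433357 = (-64559 + 118281707/53019784) - 433357 = -3422785953549/53019784 - 433357 = -26399280488437/53019784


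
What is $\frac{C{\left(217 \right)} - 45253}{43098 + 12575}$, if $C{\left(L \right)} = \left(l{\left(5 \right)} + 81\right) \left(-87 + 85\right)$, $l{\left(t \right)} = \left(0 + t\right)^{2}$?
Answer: $- \frac{45465}{55673} \approx -0.81664$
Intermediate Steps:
$l{\left(t \right)} = t^{2}$
$C{\left(L \right)} = -212$ ($C{\left(L \right)} = \left(5^{2} + 81\right) \left(-87 + 85\right) = \left(25 + 81\right) \left(-2\right) = 106 \left(-2\right) = -212$)
$\frac{C{\left(217 \right)} - 45253}{43098 + 12575} = \frac{-212 - 45253}{43098 + 12575} = - \frac{45465}{55673}$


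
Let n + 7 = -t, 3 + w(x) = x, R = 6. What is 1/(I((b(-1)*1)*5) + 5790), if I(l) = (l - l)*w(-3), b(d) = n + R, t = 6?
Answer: 1/5790 ≈ 0.00017271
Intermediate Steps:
w(x) = -3 + x
n = -13 (n = -7 - 1*6 = -7 - 6 = -13)
b(d) = -7 (b(d) = -13 + 6 = -7)
I(l) = 0 (I(l) = (l - l)*(-3 - 3) = 0*(-6) = 0)
1/(I((b(-1)*1)*5) + 5790) = 1/(0 + 5790) = 1/5790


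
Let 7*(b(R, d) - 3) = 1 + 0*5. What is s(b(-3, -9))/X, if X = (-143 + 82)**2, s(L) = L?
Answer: 22/26047 ≈ 0.00084463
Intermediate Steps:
b(R, d) = 22/7 (b(R, d) = 3 + (1 + 0*5)/7 = 3 + (1 + 0)/7 = 3 + (1/7)*1 = 3 + 1/7 = 22/7)
X = 3721 (X = (-61)**2 = 3721)
s(b(-3, -9))/X = (22/7)/3721 = (22/7)*(1/3721) = 22/26047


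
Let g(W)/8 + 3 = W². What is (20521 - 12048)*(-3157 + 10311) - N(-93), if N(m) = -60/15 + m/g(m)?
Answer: 1397558945407/23056 ≈ 6.0616e+7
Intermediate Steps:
g(W) = -24 + 8*W²
N(m) = -4 + m/(-24 + 8*m²) (N(m) = -60/15 + m/(-24 + 8*m²) = -60*1/15 + m/(-24 + 8*m²) = -4 + m/(-24 + 8*m²))
(20521 - 12048)*(-3157 + 10311) - N(-93) = (20521 - 12048)*(-3157 + 10311) - (96 - 93 - 32*(-93)²)/(8*(-3 + (-93)²)) = 8473*7154 - (96 - 93 - 32*8649)/(8*(-3 + 8649)) = 60615842 - (96 - 93 - 276768)/(8*8646) = 60615842 - (-276765)/(8*8646) = 60615842 - 1*(-92255/23056) = 60615842 + 92255/23056 = 1397558945407/23056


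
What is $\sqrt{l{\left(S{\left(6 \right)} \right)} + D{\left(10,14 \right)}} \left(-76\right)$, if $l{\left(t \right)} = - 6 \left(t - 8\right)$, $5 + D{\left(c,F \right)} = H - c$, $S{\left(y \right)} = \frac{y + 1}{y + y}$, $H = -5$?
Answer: $- 266 \sqrt{2} \approx -376.18$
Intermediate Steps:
$S{\left(y \right)} = \frac{1 + y}{2 y}$
$D{\left(c,F \right)} = -10 - c$ ($D{\left(c,F \right)} = -5 - \left(5 + c\right) = -10 - c$)
$l{\left(t \right)} = 48 - 6 t$ ($l{\left(t \right)} = - 6 \left(-8 + t\right) = 48 - 6 t$)
$\sqrt{l{\left(S{\left(6 \right)} \right)} + D{\left(10,14 \right)}} \left(-76\right) = \sqrt{\left(48 - 6 \frac{1 + 6}{2 \cdot 6}\right) - 20} \left(-76\right) = \sqrt{\left(48 - 6 \cdot \frac{1}{2} \cdot \frac{1}{6} \cdot 7\right) - 20} \left(-76\right) = \sqrt{\left(48 - \frac{7}{2}\right) - 20} \left(-76\right) = \sqrt{\frac{89}{2} - 20} \left(-76\right) = \sqrt{\frac{49}{2}} \left(-76\right) = \frac{7 \sqrt{2}}{2} \left(-76\right) = - 266 \sqrt{2}$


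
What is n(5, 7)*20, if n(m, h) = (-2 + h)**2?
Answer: 500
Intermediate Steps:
n(5, 7)*20 = (-2 + 7)**2*20 = 5**2*20 = 25*20 = 500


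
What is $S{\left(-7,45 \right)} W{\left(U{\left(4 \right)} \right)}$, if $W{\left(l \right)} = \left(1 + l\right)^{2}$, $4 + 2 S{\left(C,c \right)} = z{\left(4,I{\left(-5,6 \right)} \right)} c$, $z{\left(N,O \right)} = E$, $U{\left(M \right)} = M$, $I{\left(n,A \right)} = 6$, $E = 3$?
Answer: $\frac{3275}{2} \approx 1637.5$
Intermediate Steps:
$z{\left(N,O \right)} = 3$
$S{\left(C,c \right)} = -2 + \frac{3 c}{2}$
$S{\left(-7,45 \right)} W{\left(U{\left(4 \right)} \right)} = \left(-2 + \frac{3}{2} \cdot 45\right) \left(1 + 4\right)^{2} = \left(-2 + \frac{135}{2}\right) 5^{2} = \frac{131}{2} \cdot 25 = \frac{3275}{2}$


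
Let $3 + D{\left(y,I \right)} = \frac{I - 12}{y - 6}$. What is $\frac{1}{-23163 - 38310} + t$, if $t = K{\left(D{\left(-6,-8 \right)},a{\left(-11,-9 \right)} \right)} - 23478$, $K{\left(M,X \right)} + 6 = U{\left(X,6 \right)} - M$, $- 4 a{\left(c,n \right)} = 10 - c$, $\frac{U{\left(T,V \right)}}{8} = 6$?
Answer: $- \frac{480199755}{20491} \approx -23435.0$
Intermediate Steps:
$U{\left(T,V \right)} = 48$ ($U{\left(T,V \right)} = 8 \cdot 6 = 48$)
$a{\left(c,n \right)} = - \frac{5}{2} + \frac{c}{4}$ ($a{\left(c,n \right)} = - \frac{10 - c}{4} = - \frac{5}{2} + \frac{c}{4}$)
$D{\left(y,I \right)} = -3 + \frac{-12 + I}{-6 + y}$ ($D{\left(y,I \right)} = -3 + \frac{I - 12}{y - 6} = -3 + \frac{-12 + I}{-6 + y}$)
$K{\left(M,X \right)} = 42 - M$ ($K{\left(M,X \right)} = -6 - \left(-48 + M\right) = 42 - M$)
$t = - \frac{70304}{3}$ ($t = \left(42 - \frac{6 - 8 - -18}{-6 - 6}\right) - 23478 = \left(42 - \frac{6 - 8 + 18}{-12}\right) - 23478 = \left(42 - \left(- \frac{1}{12}\right) 16\right) - 23478 = \left(42 - - \frac{4}{3}\right) - 23478 = \left(42 + \frac{4}{3}\right) - 23478 = \frac{130}{3} - 23478 = - \frac{70304}{3} \approx -23435.0$)
$\frac{1}{-23163 - 38310} + t = \frac{1}{-23163 - 38310} - \frac{70304}{3} = \frac{1}{-61473} - \frac{70304}{3} = - \frac{1}{61473} - \frac{70304}{3} = - \frac{480199755}{20491}$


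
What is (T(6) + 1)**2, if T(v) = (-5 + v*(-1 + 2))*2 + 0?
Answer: 9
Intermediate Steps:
T(v) = -10 + 2*v (T(v) = (-5 + v*1)*2 + 0 = (-5 + v)*2 + 0 = (-10 + 2*v) + 0 = -10 + 2*v)
(T(6) + 1)**2 = ((-10 + 2*6) + 1)**2 = ((-10 + 12) + 1)**2 = (2 + 1)**2 = 3**2 = 9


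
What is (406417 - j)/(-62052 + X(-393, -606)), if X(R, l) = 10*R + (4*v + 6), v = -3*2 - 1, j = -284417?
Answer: -345417/33002 ≈ -10.467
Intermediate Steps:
v = -7 (v = -6 - 1 = -7)
X(R, l) = -22 + 10*R (X(R, l) = 10*R + (4*(-7) + 6) = 10*R + (-28 + 6) = 10*R - 22 = -22 + 10*R)
(406417 - j)/(-62052 + X(-393, -606)) = (406417 - 1*(-284417))/(-62052 + (-22 + 10*(-393))) = (406417 + 284417)/(-62052 + (-22 - 3930)) = 690834/(-62052 - 3952) = 690834/(-66004) = 690834*(-1/66004) = -345417/33002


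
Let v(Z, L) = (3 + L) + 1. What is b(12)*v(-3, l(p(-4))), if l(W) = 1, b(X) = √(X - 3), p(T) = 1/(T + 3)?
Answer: 15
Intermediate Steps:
p(T) = 1/(3 + T)
b(X) = √(-3 + X)
v(Z, L) = 4 + L
b(12)*v(-3, l(p(-4))) = √(-3 + 12)*(4 + 1) = √9*5 = 3*5 = 15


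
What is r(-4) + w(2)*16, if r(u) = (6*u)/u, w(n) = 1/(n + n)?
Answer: 10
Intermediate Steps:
w(n) = 1/(2*n)
r(u) = 6
r(-4) + w(2)*16 = 6 + ((½)/2)*16 = 6 + ((½)*(½))*16 = 6 + (¼)*16 = 6 + 4 = 10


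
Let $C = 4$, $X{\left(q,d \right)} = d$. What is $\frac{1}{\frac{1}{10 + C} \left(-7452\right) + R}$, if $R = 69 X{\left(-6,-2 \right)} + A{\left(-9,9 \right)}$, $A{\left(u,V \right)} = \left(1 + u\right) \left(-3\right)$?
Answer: $- \frac{7}{4524} \approx -0.0015473$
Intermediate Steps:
$A{\left(u,V \right)} = -3 - 3 u$
$R = -114$ ($R = 69 \left(-2\right) - -24 = -138 + \left(-3 + 27\right) = -138 + 24 = -114$)
$\frac{1}{\frac{1}{10 + C} \left(-7452\right) + R} = \frac{1}{\frac{1}{10 + 4} \left(-7452\right) - 114} = \frac{1}{\frac{1}{14} \left(-7452\right) - 114} = \frac{1}{- \frac{3726}{7} - 114} = \frac{1}{- \frac{4524}{7}} = - \frac{7}{4524}$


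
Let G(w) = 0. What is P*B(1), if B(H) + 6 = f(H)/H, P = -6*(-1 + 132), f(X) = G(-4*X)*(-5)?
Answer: 4716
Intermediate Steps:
f(X) = 0 (f(X) = 0*(-5) = 0)
P = -786 (P = -6*131 = -786)
B(H) = -6 (B(H) = -6 + 0/H = -6 + 0 = -6)
P*B(1) = -786*(-6) = 4716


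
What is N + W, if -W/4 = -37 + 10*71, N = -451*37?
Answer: -19379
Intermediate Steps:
N = -16687
W = -2692 (W = -4*(-37 + 10*71) = -4*(-37 + 710) = -4*673 = -2692)
N + W = -16687 - 2692 = -19379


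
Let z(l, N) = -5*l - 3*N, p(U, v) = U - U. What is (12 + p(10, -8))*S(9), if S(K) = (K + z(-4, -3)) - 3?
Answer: 420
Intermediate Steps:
p(U, v) = 0
S(K) = 26 + K (S(K) = (K + (-5*(-4) - 3*(-3))) - 3 = (K + (20 + 9)) - 3 = (K + 29) - 3 = (29 + K) - 3 = 26 + K)
(12 + p(10, -8))*S(9) = (12 + 0)*(26 + 9) = 12*35 = 420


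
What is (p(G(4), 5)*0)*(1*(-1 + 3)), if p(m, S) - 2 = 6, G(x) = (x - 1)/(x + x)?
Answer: 0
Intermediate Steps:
G(x) = (-1 + x)/(2*x) (G(x) = (-1 + x)/((2*x)) = (-1 + x)*(1/(2*x)) = (-1 + x)/(2*x))
p(m, S) = 8 (p(m, S) = 2 + 6 = 8)
(p(G(4), 5)*0)*(1*(-1 + 3)) = (8*0)*(1*(-1 + 3)) = 0*(1*2) = 0*2 = 0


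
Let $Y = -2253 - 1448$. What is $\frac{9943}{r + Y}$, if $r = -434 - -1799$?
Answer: $- \frac{9943}{2336} \approx -4.2564$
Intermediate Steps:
$r = 1365$ ($r = -434 + 1799 = 1365$)
$Y = -3701$ ($Y = -2253 - 1448 = -3701$)
$\frac{9943}{r + Y} = \frac{9943}{1365 - 3701} = \frac{9943}{-2336} = 9943 \left(- \frac{1}{2336}\right) = - \frac{9943}{2336}$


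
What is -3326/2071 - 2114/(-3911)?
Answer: -8629892/8099681 ≈ -1.0655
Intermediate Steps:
-3326/2071 - 2114/(-3911) = -3326*1/2071 - 2114*(-1/3911) = -3326/2071 + 2114/3911 = -8629892/8099681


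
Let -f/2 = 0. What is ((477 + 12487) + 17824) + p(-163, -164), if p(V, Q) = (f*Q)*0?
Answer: 30788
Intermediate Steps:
f = 0 (f = -2*0 = 0)
p(V, Q) = 0 (p(V, Q) = (0*Q)*0 = 0*0 = 0)
((477 + 12487) + 17824) + p(-163, -164) = ((477 + 12487) + 17824) + 0 = (12964 + 17824) + 0 = 30788 + 0 = 30788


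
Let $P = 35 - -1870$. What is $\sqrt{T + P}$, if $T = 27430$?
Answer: $\sqrt{29335} \approx 171.27$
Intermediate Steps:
$P = 1905$ ($P = 35 + 1870 = 1905$)
$\sqrt{T + P} = \sqrt{27430 + 1905} = \sqrt{29335}$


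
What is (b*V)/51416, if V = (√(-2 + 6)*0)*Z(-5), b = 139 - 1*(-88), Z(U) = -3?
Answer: 0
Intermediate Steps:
b = 227 (b = 139 + 88 = 227)
V = 0 (V = (√(-2 + 6)*0)*(-3) = (√4*0)*(-3) = (2*0)*(-3) = 0*(-3) = 0)
(b*V)/51416 = (227*0)/51416 = 0*(1/51416) = 0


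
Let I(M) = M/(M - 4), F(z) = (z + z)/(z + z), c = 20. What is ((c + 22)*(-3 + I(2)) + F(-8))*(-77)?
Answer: 12859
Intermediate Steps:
F(z) = 1 (F(z) = (2*z)/((2*z)) = (2*z)*(1/(2*z)) = 1)
I(M) = M/(-4 + M)
((c + 22)*(-3 + I(2)) + F(-8))*(-77) = ((20 + 22)*(-3 + 2/(-4 + 2)) + 1)*(-77) = (42*(-3 + 2/(-2)) + 1)*(-77) = (42*(-3 + 2*(-½)) + 1)*(-77) = (42*(-3 - 1) + 1)*(-77) = (42*(-4) + 1)*(-77) = (-168 + 1)*(-77) = -167*(-77) = 12859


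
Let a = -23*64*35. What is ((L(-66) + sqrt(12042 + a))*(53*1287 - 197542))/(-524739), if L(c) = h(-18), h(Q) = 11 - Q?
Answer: 3750599/524739 + 129331*I*sqrt(39478)/524739 ≈ 7.1476 + 48.971*I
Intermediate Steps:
a = -51520 (a = -1472*35 = -51520)
L(c) = 29 (L(c) = 11 - 1*(-18) = 11 + 18 = 29)
((L(-66) + sqrt(12042 + a))*(53*1287 - 197542))/(-524739) = ((29 + sqrt(12042 - 51520))*(53*1287 - 197542))/(-524739) = ((29 + sqrt(-39478))*(68211 - 197542))*(-1/524739) = ((29 + I*sqrt(39478))*(-129331))*(-1/524739) = (-3750599 - 129331*I*sqrt(39478))*(-1/524739) = 3750599/524739 + 129331*I*sqrt(39478)/524739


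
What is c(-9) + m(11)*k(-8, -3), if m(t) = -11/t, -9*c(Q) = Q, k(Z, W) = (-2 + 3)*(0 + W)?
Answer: 4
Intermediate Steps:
k(Z, W) = W (k(Z, W) = 1*W = W)
c(Q) = -Q/9
c(-9) + m(11)*k(-8, -3) = -⅑*(-9) - 11/11*(-3) = 1 - 11*1/11*(-3) = 1 - 1*(-3) = 1 + 3 = 4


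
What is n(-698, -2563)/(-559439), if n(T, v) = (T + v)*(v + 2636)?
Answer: 238053/559439 ≈ 0.42552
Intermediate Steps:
n(T, v) = (2636 + v)*(T + v) (n(T, v) = (T + v)*(2636 + v) = (2636 + v)*(T + v))
n(-698, -2563)/(-559439) = ((-2563)**2 + 2636*(-698) + 2636*(-2563) - 698*(-2563))/(-559439) = (6568969 - 1839928 - 6756068 + 1788974)*(-1/559439) = -238053*(-1/559439) = 238053/559439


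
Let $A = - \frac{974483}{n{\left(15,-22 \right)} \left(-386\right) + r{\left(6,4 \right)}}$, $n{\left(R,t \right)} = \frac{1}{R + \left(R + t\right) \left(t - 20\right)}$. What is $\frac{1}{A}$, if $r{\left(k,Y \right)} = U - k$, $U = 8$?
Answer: $- \frac{232}{301115247} \approx -7.7047 \cdot 10^{-7}$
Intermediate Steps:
$r{\left(k,Y \right)} = 8 - k$
$n{\left(R,t \right)} = \frac{1}{R + \left(-20 + t\right) \left(R + t\right)}$ ($n{\left(R,t \right)} = \frac{1}{R + \left(R + t\right) \left(-20 + t\right)} = \frac{1}{R + \left(-20 + t\right) \left(R + t\right)}$)
$A = - \frac{301115247}{232}$ ($A = - \frac{974483}{\frac{1}{\left(-22\right)^{2} - -440 - 285 + 15 \left(-22\right)} \left(-386\right) + \left(8 - 6\right)} = - \frac{974483}{\frac{1}{484 + 440 - 285 - 330} \left(-386\right) + \left(8 - 6\right)} = - \frac{974483}{\frac{1}{309} \left(-386\right) + 2} = - \frac{974483}{- \frac{386}{309} + 2} = - \frac{974483}{\frac{232}{309}} = \left(-974483\right) \frac{309}{232} = - \frac{301115247}{232} \approx -1.2979 \cdot 10^{6}$)
$\frac{1}{A} = \frac{1}{- \frac{301115247}{232}} = - \frac{232}{301115247}$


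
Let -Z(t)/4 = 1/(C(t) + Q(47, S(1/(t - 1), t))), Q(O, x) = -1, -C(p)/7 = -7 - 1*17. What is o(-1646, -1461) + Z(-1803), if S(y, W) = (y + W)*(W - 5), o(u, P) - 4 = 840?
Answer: 140944/167 ≈ 843.98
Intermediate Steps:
C(p) = 168 (C(p) = -7*(-7 - 1*17) = -7*(-7 - 17) = -7*(-24) = 168)
o(u, P) = 844 (o(u, P) = 4 + 840 = 844)
S(y, W) = (-5 + W)*(W + y) (S(y, W) = (W + y)*(-5 + W) = (-5 + W)*(W + y))
Z(t) = -4/167 (Z(t) = -4/(168 - 1) = -4/167)
o(-1646, -1461) + Z(-1803) = 844 - 4/167 = 140944/167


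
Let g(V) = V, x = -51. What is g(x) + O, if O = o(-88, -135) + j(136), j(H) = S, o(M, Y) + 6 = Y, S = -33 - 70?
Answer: -295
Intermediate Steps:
S = -103
o(M, Y) = -6 + Y
j(H) = -103
O = -244 (O = (-6 - 135) - 103 = -141 - 103 = -244)
g(x) + O = -51 - 244 = -295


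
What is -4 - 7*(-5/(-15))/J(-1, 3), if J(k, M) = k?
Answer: -5/3 ≈ -1.6667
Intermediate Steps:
-4 - 7*(-5/(-15))/J(-1, 3) = -4 - 7*(-5/(-15))/(-1) = -4 - 7*(-5*(-1/15))*(-1) = -4 - 7*(-1)/3 = -4 - 7*(-1/3) = -4 + 7/3 = -5/3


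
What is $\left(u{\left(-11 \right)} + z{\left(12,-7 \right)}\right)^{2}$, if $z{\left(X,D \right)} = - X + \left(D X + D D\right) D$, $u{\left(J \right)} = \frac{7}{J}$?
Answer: $\frac{6533136}{121} \approx 53993.0$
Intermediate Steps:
$z{\left(X,D \right)} = - X + D \left(D^{2} + D X\right)$ ($z{\left(X,D \right)} = - X + \left(D X + D^{2}\right) D = - X + \left(D^{2} + D X\right) D = - X + D \left(D^{2} + D X\right)$)
$\left(u{\left(-11 \right)} + z{\left(12,-7 \right)}\right)^{2} = \left(\frac{7}{-11} + \left(\left(-7\right)^{3} - 12 + 12 \left(-7\right)^{2}\right)\right)^{2} = \left(7 \left(- \frac{1}{11}\right) - -233\right)^{2} = \left(- \frac{7}{11} - -233\right)^{2} = \left(- \frac{7}{11} + 233\right)^{2} = \left(\frac{2556}{11}\right)^{2} = \frac{6533136}{121}$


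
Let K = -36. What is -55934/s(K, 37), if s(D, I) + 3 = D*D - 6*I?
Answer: -55934/1071 ≈ -52.226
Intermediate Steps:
s(D, I) = -3 + D**2 - 6*I (s(D, I) = -3 + (D*D - 6*I) = -3 + (D**2 - 6*I) = -3 + D**2 - 6*I)
-55934/s(K, 37) = -55934/(-3 + (-36)**2 - 6*37) = -55934/(-3 + 1296 - 222) = -55934/1071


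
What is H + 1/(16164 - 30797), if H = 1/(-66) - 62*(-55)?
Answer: 3293288281/965778 ≈ 3410.0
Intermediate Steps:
H = 225059/66 (H = -1/66 + 3410 = 225059/66 ≈ 3410.0)
H + 1/(16164 - 30797) = 225059/66 + 1/(16164 - 30797) = 225059/66 + 1/(-14633) = 225059/66 - 1/14633 = 3293288281/965778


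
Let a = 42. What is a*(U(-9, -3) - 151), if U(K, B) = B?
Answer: -6468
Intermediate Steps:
a*(U(-9, -3) - 151) = 42*(-3 - 151) = 42*(-154) = -6468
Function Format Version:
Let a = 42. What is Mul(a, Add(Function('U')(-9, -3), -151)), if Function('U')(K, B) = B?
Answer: -6468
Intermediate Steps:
Mul(a, Add(Function('U')(-9, -3), -151)) = Mul(42, Add(-3, -151)) = Mul(42, -154) = -6468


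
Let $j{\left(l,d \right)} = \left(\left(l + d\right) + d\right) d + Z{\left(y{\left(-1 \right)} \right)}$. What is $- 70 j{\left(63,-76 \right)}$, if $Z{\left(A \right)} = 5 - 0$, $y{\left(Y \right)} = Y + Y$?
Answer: $-473830$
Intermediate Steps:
$y{\left(Y \right)} = 2 Y$
$Z{\left(A \right)} = 5$ ($Z{\left(A \right)} = 5 + 0 = 5$)
$j{\left(l,d \right)} = 5 + d \left(l + 2 d\right)$ ($j{\left(l,d \right)} = \left(\left(l + d\right) + d\right) d + 5 = \left(\left(d + l\right) + d\right) d + 5 = \left(l + 2 d\right) d + 5 = d \left(l + 2 d\right) + 5 = 5 + d \left(l + 2 d\right)$)
$- 70 j{\left(63,-76 \right)} = - 70 \left(5 + 2 \left(-76\right)^{2} - 4788\right) = - 70 \left(5 + 2 \cdot 5776 - 4788\right) = - 70 \left(5 + 11552 - 4788\right) = \left(-70\right) 6769 = -473830$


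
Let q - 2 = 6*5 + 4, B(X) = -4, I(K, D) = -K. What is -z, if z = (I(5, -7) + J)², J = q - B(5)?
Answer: -1225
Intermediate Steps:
q = 36 (q = 2 + (6*5 + 4) = 2 + (30 + 4) = 2 + 34 = 36)
J = 40 (J = 36 - 1*(-4) = 36 + 4 = 40)
z = 1225 (z = (-1*5 + 40)² = (-5 + 40)² = 35² = 1225)
-z = -1*1225 = -1225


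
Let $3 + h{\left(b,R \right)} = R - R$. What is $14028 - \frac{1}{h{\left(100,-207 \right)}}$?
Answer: $\frac{42085}{3} \approx 14028.0$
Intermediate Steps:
$h{\left(b,R \right)} = -3$ ($h{\left(b,R \right)} = -3 + \left(R - R\right) = -3 + 0 = -3$)
$14028 - \frac{1}{h{\left(100,-207 \right)}} = 14028 - \frac{1}{-3} = 14028 - - \frac{1}{3} = 14028 + \frac{1}{3} = \frac{42085}{3}$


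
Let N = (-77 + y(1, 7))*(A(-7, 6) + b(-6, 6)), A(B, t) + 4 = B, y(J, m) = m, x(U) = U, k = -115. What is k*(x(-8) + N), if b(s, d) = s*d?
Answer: -377430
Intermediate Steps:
A(B, t) = -4 + B
b(s, d) = d*s
N = 3290 (N = (-77 + 7)*((-4 - 7) + 6*(-6)) = -70*(-11 - 36) = -70*(-47) = 3290)
k*(x(-8) + N) = -115*(-8 + 3290) = -115*3282 = -377430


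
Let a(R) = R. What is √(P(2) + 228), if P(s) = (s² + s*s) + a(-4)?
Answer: 2*√58 ≈ 15.232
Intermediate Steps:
P(s) = -4 + 2*s² (P(s) = (s² + s*s) - 4 = (s² + s²) - 4 = 2*s² - 4 = -4 + 2*s²)
√(P(2) + 228) = √((-4 + 2*2²) + 228) = √((-4 + 2*4) + 228) = √((-4 + 8) + 228) = √(4 + 228) = √232 = 2*√58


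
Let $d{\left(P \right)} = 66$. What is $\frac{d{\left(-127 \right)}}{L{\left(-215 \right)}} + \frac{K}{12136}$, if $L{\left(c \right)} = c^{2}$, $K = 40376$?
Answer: $\frac{233397697}{70123325} \approx 3.3284$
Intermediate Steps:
$\frac{d{\left(-127 \right)}}{L{\left(-215 \right)}} + \frac{K}{12136} = \frac{66}{\left(-215\right)^{2}} + \frac{40376}{12136} = \frac{66}{46225} + 40376 \cdot \frac{1}{12136} = 66 \cdot \frac{1}{46225} + \frac{5047}{1517} = \frac{66}{46225} + \frac{5047}{1517} = \frac{233397697}{70123325}$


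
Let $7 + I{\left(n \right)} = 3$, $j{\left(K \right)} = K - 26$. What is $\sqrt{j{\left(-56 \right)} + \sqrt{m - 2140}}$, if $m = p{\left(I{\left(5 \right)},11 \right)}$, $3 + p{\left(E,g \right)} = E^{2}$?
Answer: $\sqrt{-82 + i \sqrt{2127}} \approx 2.4576 + 9.3829 i$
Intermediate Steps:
$j{\left(K \right)} = -26 + K$
$I{\left(n \right)} = -4$ ($I{\left(n \right)} = -7 + 3 = -4$)
$p{\left(E,g \right)} = -3 + E^{2}$
$m = 13$ ($m = -3 + \left(-4\right)^{2} = -3 + 16 = 13$)
$\sqrt{j{\left(-56 \right)} + \sqrt{m - 2140}} = \sqrt{\left(-26 - 56\right) + \sqrt{13 - 2140}} = \sqrt{-82 + \sqrt{-2127}} = \sqrt{-82 + i \sqrt{2127}}$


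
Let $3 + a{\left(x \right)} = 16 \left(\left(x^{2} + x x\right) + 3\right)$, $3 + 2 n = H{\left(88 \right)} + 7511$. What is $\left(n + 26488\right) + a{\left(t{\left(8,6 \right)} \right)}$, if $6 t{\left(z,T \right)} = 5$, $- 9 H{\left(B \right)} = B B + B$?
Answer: $\frac{268867}{9} \approx 29874.0$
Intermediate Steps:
$H{\left(B \right)} = - \frac{B}{9} - \frac{B^{2}}{9}$ ($H{\left(B \right)} = - \frac{B B + B}{9} = - \frac{B^{2} + B}{9} = - \frac{B + B^{2}}{9} = - \frac{B}{9} - \frac{B^{2}}{9}$)
$t{\left(z,T \right)} = \frac{5}{6}$ ($t{\left(z,T \right)} = \frac{1}{6} \cdot 5 = \frac{5}{6}$)
$n = \frac{29870}{9}$ ($n = - \frac{3}{2} + \frac{\left(- \frac{1}{9}\right) 88 \left(1 + 88\right) + 7511}{2} = - \frac{3}{2} + \frac{\left(- \frac{1}{9}\right) 88 \cdot 89 + 7511}{2} = - \frac{3}{2} + \frac{- \frac{7832}{9} + 7511}{2} = - \frac{3}{2} + \frac{1}{2} \cdot \frac{59767}{9} = - \frac{3}{2} + \frac{59767}{18} = \frac{29870}{9} \approx 3318.9$)
$a{\left(x \right)} = 45 + 32 x^{2}$ ($a{\left(x \right)} = -3 + 16 \left(\left(x^{2} + x x\right) + 3\right) = -3 + 16 \left(\left(x^{2} + x^{2}\right) + 3\right) = -3 + 16 \left(2 x^{2} + 3\right) = -3 + 16 \left(3 + 2 x^{2}\right) = -3 + \left(48 + 32 x^{2}\right) = 45 + 32 x^{2}$)
$\left(n + 26488\right) + a{\left(t{\left(8,6 \right)} \right)} = \left(\frac{29870}{9} + 26488\right) + \left(45 + 32 \left(\frac{5}{6}\right)^{2}\right) = \frac{268262}{9} + \left(45 + 32 \cdot \frac{25}{36}\right) = \frac{268262}{9} + \left(45 + \frac{200}{9}\right) = \frac{268262}{9} + \frac{605}{9} = \frac{268867}{9}$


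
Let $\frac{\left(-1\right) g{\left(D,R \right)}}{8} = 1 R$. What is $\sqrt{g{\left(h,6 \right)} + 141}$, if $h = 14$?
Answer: $\sqrt{93} \approx 9.6436$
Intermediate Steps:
$g{\left(D,R \right)} = - 8 R$ ($g{\left(D,R \right)} = - 8 \cdot 1 R = - 8 R$)
$\sqrt{g{\left(h,6 \right)} + 141} = \sqrt{\left(-8\right) 6 + 141} = \sqrt{-48 + 141} = \sqrt{93}$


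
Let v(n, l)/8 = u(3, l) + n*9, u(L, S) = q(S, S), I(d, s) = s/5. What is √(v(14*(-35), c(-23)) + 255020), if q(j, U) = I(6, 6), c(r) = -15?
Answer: 2*√1373435/5 ≈ 468.77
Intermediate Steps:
I(d, s) = s/5 (I(d, s) = s*(⅕) = s/5)
q(j, U) = 6/5 (q(j, U) = (⅕)*6 = 6/5)
u(L, S) = 6/5
v(n, l) = 48/5 + 72*n (v(n, l) = 8*(6/5 + n*9) = 8*(6/5 + 9*n) = 48/5 + 72*n)
√(v(14*(-35), c(-23)) + 255020) = √((48/5 + 72*(14*(-35))) + 255020) = √((48/5 + 72*(-490)) + 255020) = √((48/5 - 35280) + 255020) = √(-176352/5 + 255020) = √(1098748/5) = 2*√1373435/5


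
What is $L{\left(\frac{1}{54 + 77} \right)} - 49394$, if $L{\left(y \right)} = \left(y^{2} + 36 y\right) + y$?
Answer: $- \frac{847645586}{17161} \approx -49394.0$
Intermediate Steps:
$L{\left(y \right)} = y^{2} + 37 y$
$L{\left(\frac{1}{54 + 77} \right)} - 49394 = \frac{37 + \frac{1}{54 + 77}}{54 + 77} - 49394 = \frac{37 + \frac{1}{131}}{131} - 49394 = \frac{1}{131} \cdot \frac{4848}{131} - 49394 = \frac{4848}{17161} - 49394 = - \frac{847645586}{17161}$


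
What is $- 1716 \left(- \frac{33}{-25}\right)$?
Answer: $- \frac{56628}{25} \approx -2265.1$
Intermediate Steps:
$- 1716 \left(- \frac{33}{-25}\right) = - 1716 \left(\left(-33\right) \left(- \frac{1}{25}\right)\right) = \left(-1716\right) \frac{33}{25} = - \frac{56628}{25}$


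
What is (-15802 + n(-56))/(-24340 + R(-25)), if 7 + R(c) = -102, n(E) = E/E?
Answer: 687/1063 ≈ 0.64628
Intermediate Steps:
n(E) = 1
R(c) = -109 (R(c) = -7 - 102 = -109)
(-15802 + n(-56))/(-24340 + R(-25)) = (-15802 + 1)/(-24340 - 109) = -15801/(-24449) = -15801*(-1/24449) = 687/1063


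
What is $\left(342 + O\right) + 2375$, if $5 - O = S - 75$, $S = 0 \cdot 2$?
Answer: $2797$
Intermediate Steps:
$S = 0$
$O = 80$ ($O = 5 - \left(0 - 75\right) = 5 - -75 = 5 + 75 = 80$)
$\left(342 + O\right) + 2375 = \left(342 + 80\right) + 2375 = 422 + 2375 = 2797$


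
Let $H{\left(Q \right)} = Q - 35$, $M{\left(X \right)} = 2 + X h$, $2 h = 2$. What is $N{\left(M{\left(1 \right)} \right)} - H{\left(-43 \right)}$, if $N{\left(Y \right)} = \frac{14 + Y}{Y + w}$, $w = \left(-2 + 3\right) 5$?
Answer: $\frac{641}{8} \approx 80.125$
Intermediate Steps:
$w = 5$ ($w = 1 \cdot 5 = 5$)
$h = 1$ ($h = \frac{1}{2} \cdot 2 = 1$)
$M{\left(X \right)} = 2 + X$ ($M{\left(X \right)} = 2 + X 1 = 2 + X$)
$N{\left(Y \right)} = \frac{14 + Y}{5 + Y}$ ($N{\left(Y \right)} = \frac{14 + Y}{Y + 5} = \frac{14 + Y}{5 + Y}$)
$H{\left(Q \right)} = -35 + Q$
$N{\left(M{\left(1 \right)} \right)} - H{\left(-43 \right)} = \frac{14 + \left(2 + 1\right)}{5 + \left(2 + 1\right)} - \left(-35 - 43\right) = \frac{14 + 3}{5 + 3} - -78 = \frac{1}{8} \cdot 17 + 78 = \frac{17}{8} + 78 = \frac{641}{8}$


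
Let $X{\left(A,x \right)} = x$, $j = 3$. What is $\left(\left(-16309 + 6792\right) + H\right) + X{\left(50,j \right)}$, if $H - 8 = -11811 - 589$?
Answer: $-21906$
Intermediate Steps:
$H = -12392$ ($H = 8 - 12400 = -12392$)
$\left(\left(-16309 + 6792\right) + H\right) + X{\left(50,j \right)} = \left(\left(-16309 + 6792\right) - 12392\right) + 3 = \left(-9517 - 12392\right) + 3 = -21909 + 3 = -21906$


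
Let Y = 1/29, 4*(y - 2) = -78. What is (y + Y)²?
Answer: 1026169/3364 ≈ 305.04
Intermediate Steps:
y = -35/2 (y = 2 + (¼)*(-78) = 2 - 39/2 = -35/2 ≈ -17.500)
Y = 1/29 ≈ 0.034483
(y + Y)² = (-35/2 + 1/29)² = (-1013/58)² = 1026169/3364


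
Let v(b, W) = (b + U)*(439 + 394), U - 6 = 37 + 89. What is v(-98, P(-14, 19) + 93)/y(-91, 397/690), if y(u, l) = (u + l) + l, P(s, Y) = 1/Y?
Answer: -4885545/15499 ≈ -315.22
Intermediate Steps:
U = 132 (U = 6 + (37 + 89) = 6 + 126 = 132)
y(u, l) = u + 2*l (y(u, l) = (l + u) + l = u + 2*l)
v(b, W) = 109956 + 833*b (v(b, W) = (b + 132)*(439 + 394) = (132 + b)*833 = 109956 + 833*b)
v(-98, P(-14, 19) + 93)/y(-91, 397/690) = (109956 + 833*(-98))/(-91 + 2*(397/690)) = (109956 - 81634)/(-91 + 2*(397*(1/690))) = 28322/(-91 + 2*(397/690)) = 28322/(-91 + 397/345) = 28322/(-30998/345) = 28322*(-345/30998) = -4885545/15499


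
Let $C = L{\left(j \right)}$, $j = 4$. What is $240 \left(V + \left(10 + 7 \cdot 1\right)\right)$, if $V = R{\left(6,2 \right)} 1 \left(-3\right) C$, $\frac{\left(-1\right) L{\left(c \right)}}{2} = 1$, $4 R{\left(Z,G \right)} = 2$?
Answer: $4800$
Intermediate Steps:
$R{\left(Z,G \right)} = \frac{1}{2}$ ($R{\left(Z,G \right)} = \frac{1}{4} \cdot 2 = \frac{1}{2}$)
$L{\left(c \right)} = -2$ ($L{\left(c \right)} = \left(-2\right) 1 = -2$)
$C = -2$
$V = 3$ ($V = \frac{1 \left(-3\right)}{2} \left(-2\right) = \frac{1}{2} \left(-3\right) \left(-2\right) = \left(- \frac{3}{2}\right) \left(-2\right) = 3$)
$240 \left(V + \left(10 + 7 \cdot 1\right)\right) = 240 \left(3 + \left(10 + 7 \cdot 1\right)\right) = 240 \left(3 + \left(10 + 7\right)\right) = 240 \left(3 + 17\right) = 240 \cdot 20 = 4800$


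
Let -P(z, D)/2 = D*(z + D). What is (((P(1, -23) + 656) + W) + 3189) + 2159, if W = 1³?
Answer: 4993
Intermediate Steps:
P(z, D) = -2*D*(D + z) (P(z, D) = -2*D*(z + D) = -2*D*(D + z))
W = 1
(((P(1, -23) + 656) + W) + 3189) + 2159 = (((-2*(-23)*(-23 + 1) + 656) + 1) + 3189) + 2159 = (((-2*(-23)*(-22) + 656) + 1) + 3189) + 2159 = (((-1012 + 656) + 1) + 3189) + 2159 = ((-356 + 1) + 3189) + 2159 = (-355 + 3189) + 2159 = 2834 + 2159 = 4993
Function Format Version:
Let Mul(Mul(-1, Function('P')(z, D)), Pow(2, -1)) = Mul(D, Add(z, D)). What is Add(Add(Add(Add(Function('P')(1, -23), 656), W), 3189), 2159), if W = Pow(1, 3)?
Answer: 4993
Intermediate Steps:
Function('P')(z, D) = Mul(-2, D, Add(D, z)) (Function('P')(z, D) = Mul(-2, Mul(D, Add(z, D))) = Mul(-2, Mul(D, Add(D, z))) = Mul(-2, D, Add(D, z)))
W = 1
Add(Add(Add(Add(Function('P')(1, -23), 656), W), 3189), 2159) = Add(Add(Add(Add(Mul(-2, -23, Add(-23, 1)), 656), 1), 3189), 2159) = Add(Add(Add(Add(Mul(-2, -23, -22), 656), 1), 3189), 2159) = Add(Add(Add(Add(-1012, 656), 1), 3189), 2159) = Add(Add(Add(-356, 1), 3189), 2159) = Add(Add(-355, 3189), 2159) = Add(2834, 2159) = 4993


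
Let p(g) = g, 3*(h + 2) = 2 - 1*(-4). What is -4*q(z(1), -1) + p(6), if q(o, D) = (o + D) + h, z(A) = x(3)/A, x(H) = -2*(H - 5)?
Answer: -6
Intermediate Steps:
x(H) = 10 - 2*H (x(H) = -2*(-5 + H) = 10 - 2*H)
h = 0 (h = -2 + (2 - 1*(-4))/3 = -2 + (2 + 4)/3 = -2 + (⅓)*6 = -2 + 2 = 0)
z(A) = 4/A (z(A) = (10 - 2*3)/A = (10 - 6)/A = 4/A)
q(o, D) = D + o (q(o, D) = (o + D) + 0 = (D + o) + 0 = D + o)
-4*q(z(1), -1) + p(6) = -4*(-1 + 4/1) + 6 = -4*(-1 + 4*1) + 6 = -4*(-1 + 4) + 6 = -4*3 + 6 = -12 + 6 = -6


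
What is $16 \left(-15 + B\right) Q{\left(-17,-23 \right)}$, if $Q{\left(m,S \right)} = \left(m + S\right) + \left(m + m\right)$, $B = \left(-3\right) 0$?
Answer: $17760$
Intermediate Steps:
$B = 0$
$Q{\left(m,S \right)} = S + 3 m$ ($Q{\left(m,S \right)} = \left(S + m\right) + 2 m = S + 3 m$)
$16 \left(-15 + B\right) Q{\left(-17,-23 \right)} = 16 \left(-15 + 0\right) \left(-23 + 3 \left(-17\right)\right) = 16 \left(-15\right) \left(-23 - 51\right) = \left(-240\right) \left(-74\right) = 17760$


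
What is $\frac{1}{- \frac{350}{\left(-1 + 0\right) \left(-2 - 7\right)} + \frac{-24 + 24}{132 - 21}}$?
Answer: $- \frac{9}{350} \approx -0.025714$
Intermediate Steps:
$\frac{1}{- \frac{350}{\left(-1 + 0\right) \left(-2 - 7\right)} + \frac{-24 + 24}{132 - 21}} = \frac{1}{- \frac{350}{\left(-1\right) \left(-9\right)} + \frac{0}{132 - 21}} = \frac{1}{- \frac{350}{9} + \frac{0}{111}} = \frac{1}{\left(-350\right) \frac{1}{9} + 0 \cdot \frac{1}{111}} = \frac{1}{- \frac{350}{9} + 0} = \frac{1}{- \frac{350}{9}} = - \frac{9}{350}$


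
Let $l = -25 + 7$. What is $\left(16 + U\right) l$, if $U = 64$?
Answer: $-1440$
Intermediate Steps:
$l = -18$
$\left(16 + U\right) l = \left(16 + 64\right) \left(-18\right) = 80 \left(-18\right) = -1440$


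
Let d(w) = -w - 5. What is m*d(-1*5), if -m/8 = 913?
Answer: 0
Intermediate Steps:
m = -7304 (m = -8*913 = -7304)
d(w) = -5 - w
m*d(-1*5) = -7304*(-5 - (-1)*5) = -7304*(-5 - 1*(-5)) = -7304*(-5 + 5) = -7304*0 = 0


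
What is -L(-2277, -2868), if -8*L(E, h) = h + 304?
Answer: -641/2 ≈ -320.50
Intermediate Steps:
L(E, h) = -38 - h/8 (L(E, h) = -(h + 304)/8 = -(304 + h)/8 = -38 - h/8)
-L(-2277, -2868) = -(-38 - ⅛*(-2868)) = -(-38 + 717/2) = -1*641/2 = -641/2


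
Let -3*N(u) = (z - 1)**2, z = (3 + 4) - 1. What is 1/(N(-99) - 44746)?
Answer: -3/134263 ≈ -2.2344e-5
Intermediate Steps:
z = 6 (z = 7 - 1 = 6)
N(u) = -25/3 (N(u) = -(6 - 1)**2/3 = -1/3*5**2 = -1/3*25 = -25/3)
1/(N(-99) - 44746) = 1/(-25/3 - 44746) = 1/(-134263/3) = -3/134263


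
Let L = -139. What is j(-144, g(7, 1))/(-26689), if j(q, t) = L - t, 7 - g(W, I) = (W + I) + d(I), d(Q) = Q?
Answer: 137/26689 ≈ 0.0051332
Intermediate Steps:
g(W, I) = 7 - W - 2*I (g(W, I) = 7 - ((W + I) + I) = 7 - ((I + W) + I) = 7 - (W + 2*I) = 7 + (-W - 2*I) = 7 - W - 2*I)
j(q, t) = -139 - t
j(-144, g(7, 1))/(-26689) = (-139 - (7 - 1*7 - 2*1))/(-26689) = (-139 - (7 - 7 - 2))*(-1/26689) = (-139 - 1*(-2))*(-1/26689) = (-139 + 2)*(-1/26689) = -137*(-1/26689) = 137/26689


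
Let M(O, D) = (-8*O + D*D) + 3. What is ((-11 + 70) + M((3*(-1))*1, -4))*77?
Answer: 7854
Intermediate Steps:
M(O, D) = 3 + D² - 8*O (M(O, D) = (-8*O + D²) + 3 = (D² - 8*O) + 3 = 3 + D² - 8*O)
((-11 + 70) + M((3*(-1))*1, -4))*77 = ((-11 + 70) + (3 + (-4)² - 8*3*(-1)))*77 = (59 + (3 + 16 - (-24)))*77 = (59 + (3 + 16 - 8*(-3)))*77 = (59 + (3 + 16 + 24))*77 = (59 + 43)*77 = 102*77 = 7854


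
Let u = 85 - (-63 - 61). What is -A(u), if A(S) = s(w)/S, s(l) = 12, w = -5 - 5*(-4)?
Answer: -12/209 ≈ -0.057416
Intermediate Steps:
w = 15 (w = -5 + 20 = 15)
u = 209 (u = 85 - 1*(-124) = 85 + 124 = 209)
A(S) = 12/S
-A(u) = -12/209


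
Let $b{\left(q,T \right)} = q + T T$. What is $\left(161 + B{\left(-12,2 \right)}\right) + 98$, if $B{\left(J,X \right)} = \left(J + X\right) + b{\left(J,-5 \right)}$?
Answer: $262$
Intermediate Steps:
$b{\left(q,T \right)} = q + T^{2}$
$B{\left(J,X \right)} = 25 + X + 2 J$ ($B{\left(J,X \right)} = \left(J + X\right) + \left(J + \left(-5\right)^{2}\right) = \left(J + X\right) + \left(J + 25\right) = \left(J + X\right) + \left(25 + J\right) = 25 + X + 2 J$)
$\left(161 + B{\left(-12,2 \right)}\right) + 98 = \left(161 + \left(25 + 2 + 2 \left(-12\right)\right)\right) + 98 = \left(161 + \left(25 + 2 - 24\right)\right) + 98 = \left(161 + 3\right) + 98 = 164 + 98 = 262$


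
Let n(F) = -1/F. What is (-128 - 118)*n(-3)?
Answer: -82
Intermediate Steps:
(-128 - 118)*n(-3) = (-128 - 118)*(-1/(-3)) = -(-246)*(-1)/3 = -246*⅓ = -82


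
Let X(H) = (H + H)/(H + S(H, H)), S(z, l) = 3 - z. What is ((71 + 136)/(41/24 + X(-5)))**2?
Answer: 2742336/169 ≈ 16227.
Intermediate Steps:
X(H) = 2*H/3 (X(H) = (H + H)/(H + (3 - H)) = (2*H)/3 = (2*H)*(1/3) = 2*H/3)
((71 + 136)/(41/24 + X(-5)))**2 = ((71 + 136)/(41/24 + (2/3)*(-5)))**2 = (207/(41*(1/24) - 10/3))**2 = (207/(41/24 - 10/3))**2 = (207/(-13/8))**2 = (207*(-8/13))**2 = (-1656/13)**2 = 2742336/169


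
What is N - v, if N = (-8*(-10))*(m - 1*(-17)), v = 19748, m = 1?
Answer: -18308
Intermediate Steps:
N = 1440 (N = (-8*(-10))*(1 - 1*(-17)) = 80*(1 + 17) = 80*18 = 1440)
N - v = 1440 - 1*19748 = 1440 - 19748 = -18308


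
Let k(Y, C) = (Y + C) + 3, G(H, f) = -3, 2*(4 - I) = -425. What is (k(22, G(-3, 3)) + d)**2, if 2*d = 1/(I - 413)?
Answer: 74736025/154449 ≈ 483.89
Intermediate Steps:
I = 433/2 (I = 4 - 1/2*(-425) = 4 + 425/2 = 433/2 ≈ 216.50)
d = -1/393 (d = 1/(2*(433/2 - 413)) = 1/(2*(-393/2)) = (1/2)*(-2/393) = -1/393 ≈ -0.0025445)
k(Y, C) = 3 + C + Y (k(Y, C) = (C + Y) + 3 = 3 + C + Y)
(k(22, G(-3, 3)) + d)**2 = ((3 - 3 + 22) - 1/393)**2 = (22 - 1/393)**2 = (8645/393)**2 = 74736025/154449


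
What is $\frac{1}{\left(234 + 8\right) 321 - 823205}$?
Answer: $- \frac{1}{745523} \approx -1.3413 \cdot 10^{-6}$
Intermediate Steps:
$\frac{1}{\left(234 + 8\right) 321 - 823205} = \frac{1}{242 \cdot 321 - 823205} = \frac{1}{77682 - 823205} = \frac{1}{-745523} = - \frac{1}{745523}$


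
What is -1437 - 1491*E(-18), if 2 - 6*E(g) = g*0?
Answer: -1934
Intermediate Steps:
E(g) = ⅓ (E(g) = ⅓ - g*0/6 = ⅓ - ⅙*0 = ⅓ + 0 = ⅓)
-1437 - 1491*E(-18) = -1437 - 1491*⅓ = -1437 - 497 = -1934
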